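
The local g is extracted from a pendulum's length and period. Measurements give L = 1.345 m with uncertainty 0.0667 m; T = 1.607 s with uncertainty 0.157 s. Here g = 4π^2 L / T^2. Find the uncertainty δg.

For a monomial g ∝ L, T^-2, fractional errors add in quadrature:
  (1·δL/L)² = (1×0.0496)² = 0.00246;  (-2·δT/T)² = (-2×0.0977)² = 0.0382
δg/g = √(0.0406) = 0.202
g = 20.56 m/s^2, so δg = 0.202 × 20.56 = 4.14 m/s^2.

4.14 m/s^2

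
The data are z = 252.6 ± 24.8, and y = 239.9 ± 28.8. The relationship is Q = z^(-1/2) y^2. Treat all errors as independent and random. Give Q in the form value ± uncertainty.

Relative error in a monomial: (δQ/Q)² = Σ (nᵢ · δxᵢ/xᵢ)².
  (−½·δz/z)² = (-0.5×0.0982)² = 0.00241;  (2·δy/y)² = (2×0.120)² = 0.0576
δQ/Q = √(0.0601) = 0.245
Q = 3621, so δQ = 0.245 × 3621 = 887.

3621 ± 887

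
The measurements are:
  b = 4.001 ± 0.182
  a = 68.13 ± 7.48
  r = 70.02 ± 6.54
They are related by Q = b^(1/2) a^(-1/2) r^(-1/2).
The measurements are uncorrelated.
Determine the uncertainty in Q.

0.00219

For a monomial Q ∝ b^(1/2), a^(-1/2), r^(-1/2), fractional errors add in quadrature:
  (½·δb/b)² = (0.5×0.0455)² = 0.000517;  (−½·δa/a)² = (-0.5×0.110)² = 0.00301;  (−½·δr/r)² = (-0.5×0.0934)² = 0.00218
δQ/Q = √(0.00571) = 0.0756
Q = 0.02896, so δQ = 0.0756 × 0.02896 = 0.00219.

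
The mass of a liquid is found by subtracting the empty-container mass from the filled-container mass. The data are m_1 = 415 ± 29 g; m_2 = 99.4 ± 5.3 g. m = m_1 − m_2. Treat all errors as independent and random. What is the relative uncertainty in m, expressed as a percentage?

9.34%

Sums and differences: (δm)² = Σ (cᵢ δxᵢ)².
  (δm_1)² = 841;  (δm_2)² = 28.1
δm = √(869) = 29.5 g
m = 316 g, so δm/m = 29.5/316 = 0.0934.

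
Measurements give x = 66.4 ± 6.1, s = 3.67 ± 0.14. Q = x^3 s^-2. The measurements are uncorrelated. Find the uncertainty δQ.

6220

Q is a product of powers, so relative uncertainties combine in quadrature:
  (3·δx/x)² = (3×0.0919)² = 0.0760;  (-2·δs/s)² = (-2×0.0381)² = 0.00582
δQ/Q = √(0.0818) = 0.286
Q = 21700, so δQ = 0.286 × 21700 = 6220.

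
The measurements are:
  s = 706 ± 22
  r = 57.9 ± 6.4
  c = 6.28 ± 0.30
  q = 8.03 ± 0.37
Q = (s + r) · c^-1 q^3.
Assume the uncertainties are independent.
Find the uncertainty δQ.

Let u = s + r = 764. δu = √(δs² + δr²) = √(484 + 41.0) = 22.9, so δu/u = 0.0300.
Q is then a monomial in u, c, q:
δQ/Q = √((δu/u)² + (-1·δc/c)² + (3·δq/q)²) = √(0.000900 + 0.00228 + 0.0191) = 0.149
Q = 63000, so δQ = 0.149 × 63000 = 9400.

9400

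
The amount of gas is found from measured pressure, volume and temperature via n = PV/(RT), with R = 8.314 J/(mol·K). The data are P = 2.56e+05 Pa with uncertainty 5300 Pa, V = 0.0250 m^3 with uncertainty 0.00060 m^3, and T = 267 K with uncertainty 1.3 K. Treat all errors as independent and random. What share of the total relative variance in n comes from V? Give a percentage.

56.0%

(δn/n)² = (1·δP/P)² + (1·δV/V)² + (-1·δT/T)²
  P term: (1×0.0207)² = 0.000429
  V term: (1×0.0240)² = 0.000576
  T term: (-1×0.00487)² = 2.37e-05
Total = 0.00103. Share from V = 0.000576/0.00103 = 0.560.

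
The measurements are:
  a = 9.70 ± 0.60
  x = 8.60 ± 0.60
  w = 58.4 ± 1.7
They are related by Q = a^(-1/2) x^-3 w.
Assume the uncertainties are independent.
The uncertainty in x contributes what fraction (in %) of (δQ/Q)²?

(δQ/Q)² = (−½·δa/a)² + (-3·δx/x)² + (1·δw/w)²
  a term: (-0.5×0.0619)² = 0.000957
  x term: (-3×0.0698)² = 0.0438
  w term: (1×0.0291)² = 0.000847
Total = 0.0456. Share from x = 0.0438/0.0456 = 0.960.

96.0%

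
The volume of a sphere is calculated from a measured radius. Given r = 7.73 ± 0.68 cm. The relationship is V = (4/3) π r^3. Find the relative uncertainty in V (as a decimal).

For a monomial V ∝ r^3, fractional errors add in quadrature:
  (3·δr/r)² = (3×0.0880)² = 0.0696
δV/V = √(0.0696) = 0.264

0.264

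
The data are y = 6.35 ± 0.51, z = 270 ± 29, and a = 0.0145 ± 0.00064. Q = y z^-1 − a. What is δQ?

Let p = y·z^-1 = 0.0235. δp/p = √((1·δy/y)² + (-1·δz/z)²) = √(0.00645 + 0.0115) = 0.134, so δp = 0.00315.
Q = p − a: δQ = √(δp² + δa²) = √(9.95e-06 + 4.1e-07) = 0.00322

0.00322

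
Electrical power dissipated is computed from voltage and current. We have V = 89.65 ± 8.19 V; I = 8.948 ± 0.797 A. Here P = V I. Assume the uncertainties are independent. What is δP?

P is a product of powers, so relative uncertainties combine in quadrature:
  (1·δV/V)² = (1×0.0914)² = 0.00835;  (1·δI/I)² = (1×0.0891)² = 0.00793
δP/P = √(0.0163) = 0.128
P = 802.2 W, so δP = 0.128 × 802.2 = 102 W.

102 W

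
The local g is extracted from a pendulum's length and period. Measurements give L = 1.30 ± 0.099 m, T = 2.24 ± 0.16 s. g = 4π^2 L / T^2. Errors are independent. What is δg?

Since g is a product/quotient, work with relative uncertainties:
  (1·δL/L)² = (1×0.0762)² = 0.00580;  (-2·δT/T)² = (-2×0.0714)² = 0.0204
δg/g = √(0.0262) = 0.162
g = 10.2 m/s^2, so δg = 0.162 × 10.2 = 1.66 m/s^2.

1.66 m/s^2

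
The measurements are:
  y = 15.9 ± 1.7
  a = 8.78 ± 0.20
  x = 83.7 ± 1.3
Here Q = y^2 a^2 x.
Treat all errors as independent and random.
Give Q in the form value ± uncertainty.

Products/powers → add relative errors in quadrature, weighted by exponent:
  (2·δy/y)² = (2×0.107)² = 0.0457;  (2·δa/a)² = (2×0.0228)² = 0.00208;  (1·δx/x)² = (1×0.0155)² = 0.000241
δQ/Q = √(0.0480) = 0.219
Q = 1.63e+06, so δQ = 0.219 × 1.63e+06 = 3.58e+05.

(1.63 ± 0.358) × 10^6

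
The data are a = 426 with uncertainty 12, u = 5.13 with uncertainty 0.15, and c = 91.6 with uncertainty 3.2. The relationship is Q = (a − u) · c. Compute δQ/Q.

0.0451

Let w = a − u = 421. δw = √(δa² + δu²) = √(144 + 0.0225) = 12.0, so δw/w = 0.0285.
Q is then a monomial in w, c:
δQ/Q = √((δw/w)² + (1·δc/c)²) = √(0.000813 + 0.00122) = 0.0451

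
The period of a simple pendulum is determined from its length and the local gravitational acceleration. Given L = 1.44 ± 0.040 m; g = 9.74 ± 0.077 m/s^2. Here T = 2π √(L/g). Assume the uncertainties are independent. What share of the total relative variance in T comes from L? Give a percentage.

(δT/T)² = (½·δL/L)² + (−½·δg/g)²
  L term: (0.5×0.0278)² = 0.000193
  g term: (-0.5×0.00791)² = 1.56e-05
Total = 0.000209. Share from L = 0.000193/0.000209 = 0.925.

92.5%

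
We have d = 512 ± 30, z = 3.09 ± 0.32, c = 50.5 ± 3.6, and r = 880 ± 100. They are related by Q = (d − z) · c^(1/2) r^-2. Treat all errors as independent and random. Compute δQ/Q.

Let u = d − z = 509. δu = √(δd² + δz²) = √(900 + 0.102) = 30.0, so δu/u = 0.0590.
Q is then a monomial in u, c, r:
δQ/Q = √((δu/u)² + (½·δc/c)² + (-2·δr/r)²) = √(0.00348 + 0.00127 + 0.0517) = 0.237

0.237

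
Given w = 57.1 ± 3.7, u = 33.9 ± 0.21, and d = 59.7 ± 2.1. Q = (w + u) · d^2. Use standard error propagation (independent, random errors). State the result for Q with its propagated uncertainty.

Let h = w + u = 91.0. δh = √(δw² + δu²) = √(13.7 + 0.0441) = 3.71, so δh/h = 0.0407.
Q is then a monomial in h, d:
δQ/Q = √((δh/h)² + (2·δd/d)²) = √(0.00166 + 0.00495) = 0.0813
Q = 3.24e+05, so δQ = 0.0813 × 3.24e+05 = 26400.

(3.24 ± 0.264) × 10^5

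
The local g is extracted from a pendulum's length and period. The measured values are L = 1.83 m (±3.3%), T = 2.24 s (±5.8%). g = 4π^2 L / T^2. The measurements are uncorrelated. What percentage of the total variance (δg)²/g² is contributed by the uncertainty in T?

(δg/g)² = (1·δL/L)² + (-2·δT/T)²
  L term: (1×0.0330)² = 0.00109
  T term: (-2×0.0580)² = 0.0135
Total = 0.0145. Share from T = 0.0135/0.0145 = 0.925.

92.5%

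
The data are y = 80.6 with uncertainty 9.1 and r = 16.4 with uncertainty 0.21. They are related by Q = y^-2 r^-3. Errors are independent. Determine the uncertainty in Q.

7.99e-09

Each factor contributes (exponent × relative error)² to (δQ/Q)²:
  (-2·δy/y)² = (-2×0.113)² = 0.0510;  (-3·δr/r)² = (-3×0.0128)² = 0.00148
δQ/Q = √(0.0525) = 0.229
Q = 3.49e-08, so δQ = 0.229 × 3.49e-08 = 7.99e-09.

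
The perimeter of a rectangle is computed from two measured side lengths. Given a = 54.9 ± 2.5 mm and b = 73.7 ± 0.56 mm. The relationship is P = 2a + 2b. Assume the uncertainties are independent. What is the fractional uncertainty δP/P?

Absolute uncertainties add in quadrature for a linear combination:
  (2·δa)² = 25.0;  (2·δb)² = 1.25
δP = √(26.3) = 5.12 mm
P = 257 mm, so δP/P = 5.12/257 = 0.0199.

0.0199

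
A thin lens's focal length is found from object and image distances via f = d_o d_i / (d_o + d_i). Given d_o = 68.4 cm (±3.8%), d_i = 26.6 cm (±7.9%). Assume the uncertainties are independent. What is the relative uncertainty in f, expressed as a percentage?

5.79%

∂f/∂d_o = (d_i/(d_o+d_i))² = 0.0784;  ∂f/∂d_i = (d_o/(d_o+d_i))² = 0.518
δf = √((∂f/∂d_o · δd_o)² + (∂f/∂d_i · δd_i)²) = √(0.0415 + 1.19) = 1.11 cm
f = 19.2 cm, so δf/f = 1.11/19.2 = 0.0579.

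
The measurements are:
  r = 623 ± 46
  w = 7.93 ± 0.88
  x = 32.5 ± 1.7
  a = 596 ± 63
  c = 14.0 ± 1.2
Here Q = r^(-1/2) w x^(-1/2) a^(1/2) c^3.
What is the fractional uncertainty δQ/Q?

Each factor contributes (exponent × relative error)² to (δQ/Q)²:
  (−½·δr/r)² = (-0.5×0.0738)² = 0.00136;  (1·δw/w)² = (1×0.111)² = 0.0123;  (−½·δx/x)² = (-0.5×0.0523)² = 0.000684;  (½·δa/a)² = (0.5×0.106)² = 0.00279;  (3·δc/c)² = (3×0.0857)² = 0.0661
δQ/Q = √(0.0833) = 0.289

0.289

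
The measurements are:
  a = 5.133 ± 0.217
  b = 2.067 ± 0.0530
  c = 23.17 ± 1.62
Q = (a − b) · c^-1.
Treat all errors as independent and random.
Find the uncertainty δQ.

Let u = a − b = 3.066. δu = √(δa² + δb²) = √(0.0471 + 0.00281) = 0.223, so δu/u = 0.0729.
Q is then a monomial in u, c:
δQ/Q = √((δu/u)² + (-1·δc/c)²) = √(0.00531 + 0.00489) = 0.101
Q = 0.1323, so δQ = 0.101 × 0.1323 = 0.0134.

0.0134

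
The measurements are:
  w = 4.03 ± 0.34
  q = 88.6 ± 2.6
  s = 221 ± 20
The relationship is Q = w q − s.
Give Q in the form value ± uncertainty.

Let p = w·q = 357. δp/p = √((1·δw/w)² + (1·δq/q)²) = √(0.00712 + 0.000861) = 0.0893, so δp = 31.9.
Q = p − s: δQ = √(δp² + δs²) = √(1020 + 400) = 37.6
Q = 136.

136 ± 37.6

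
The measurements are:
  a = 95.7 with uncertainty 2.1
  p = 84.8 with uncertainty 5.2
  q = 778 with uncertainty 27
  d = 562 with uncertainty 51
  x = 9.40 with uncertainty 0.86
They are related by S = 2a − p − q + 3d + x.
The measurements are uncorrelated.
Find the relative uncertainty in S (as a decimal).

0.152

Absolute uncertainties add in quadrature for a linear combination:
  (2·δa)² = 17.6;  (δp)² = 27.0;  (δq)² = 729;  (3·δd)² = 23400;  (δx)² = 0.740
δS = √(24200) = 156
S = 1020, so δS/S = 156/1020 = 0.152.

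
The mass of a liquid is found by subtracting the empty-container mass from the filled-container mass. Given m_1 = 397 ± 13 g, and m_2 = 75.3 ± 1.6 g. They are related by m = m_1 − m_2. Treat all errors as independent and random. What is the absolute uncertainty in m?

13.1 g

m is a linear combination, so absolute uncertainties add in quadrature:
  (δm_1)² = 169;  (δm_2)² = 2.56
δm = √(172) = 13.1 g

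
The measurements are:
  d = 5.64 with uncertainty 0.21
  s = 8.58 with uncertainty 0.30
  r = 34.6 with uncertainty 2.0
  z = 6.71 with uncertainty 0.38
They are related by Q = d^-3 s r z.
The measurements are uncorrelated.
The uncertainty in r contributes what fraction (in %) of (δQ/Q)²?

16.5%

(δQ/Q)² = (-3·δd/d)² + (1·δs/s)² + (1·δr/r)² + (1·δz/z)²
  d term: (-3×0.0372)² = 0.0125
  s term: (1×0.0350)² = 0.00122
  r term: (1×0.0578)² = 0.00334
  z term: (1×0.0566)² = 0.00321
Total = 0.0202. Share from r = 0.00334/0.0202 = 0.165.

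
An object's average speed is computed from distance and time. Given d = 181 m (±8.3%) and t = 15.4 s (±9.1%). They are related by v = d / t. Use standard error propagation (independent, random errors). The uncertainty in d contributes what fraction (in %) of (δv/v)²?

45.4%

(δv/v)² = (1·δd/d)² + (-1·δt/t)²
  d term: (1×0.0830)² = 0.00689
  t term: (-1×0.0910)² = 0.00828
Total = 0.0152. Share from d = 0.00689/0.0152 = 0.454.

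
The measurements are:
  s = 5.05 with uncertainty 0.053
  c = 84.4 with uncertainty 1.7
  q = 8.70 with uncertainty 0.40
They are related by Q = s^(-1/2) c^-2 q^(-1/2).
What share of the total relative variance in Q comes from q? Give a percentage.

(δQ/Q)² = (−½·δs/s)² + (-2·δc/c)² + (−½·δq/q)²
  s term: (-0.5×0.0105)² = 2.75e-05
  c term: (-2×0.0201)² = 0.00162
  q term: (-0.5×0.0460)² = 0.000528
Total = 0.00218. Share from q = 0.000528/0.00218 = 0.243.

24.3%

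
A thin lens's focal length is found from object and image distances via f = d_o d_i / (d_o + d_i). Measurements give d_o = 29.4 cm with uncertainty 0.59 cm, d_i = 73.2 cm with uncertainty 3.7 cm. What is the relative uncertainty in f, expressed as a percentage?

∂f/∂d_o = (d_i/(d_o+d_i))² = 0.509;  ∂f/∂d_i = (d_o/(d_o+d_i))² = 0.0821
δf = √((∂f/∂d_o · δd_o)² + (∂f/∂d_i · δd_i)²) = √(0.0902 + 0.0923) = 0.427 cm
f = 21.0 cm, so δf/f = 0.427/21.0 = 0.0204.

2.04%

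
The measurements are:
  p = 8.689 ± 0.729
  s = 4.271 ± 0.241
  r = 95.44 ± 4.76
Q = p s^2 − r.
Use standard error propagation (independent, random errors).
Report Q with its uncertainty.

63.06 ± 22.8

Let w = p·s^2 = 158.5. δw/w = √((1·δp/p)² + (2·δs/s)²) = √(0.00704 + 0.0127) = 0.141, so δw = 22.3.
Q = w − r: δQ = √(δw² + δr²) = √(497 + 22.7) = 22.8
Q = 63.06.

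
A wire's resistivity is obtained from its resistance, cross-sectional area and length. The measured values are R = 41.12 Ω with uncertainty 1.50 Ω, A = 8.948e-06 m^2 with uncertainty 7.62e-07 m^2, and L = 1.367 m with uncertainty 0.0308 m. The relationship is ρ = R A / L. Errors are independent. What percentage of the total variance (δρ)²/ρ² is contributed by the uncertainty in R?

14.6%

(δρ/ρ)² = (1·δR/R)² + (1·δA/A)² + (-1·δL/L)²
  R term: (1×0.0365)² = 0.00133
  A term: (1×0.0852)² = 0.00725
  L term: (-1×0.0225)² = 0.000508
Total = 0.00909. Share from R = 0.00133/0.00909 = 0.146.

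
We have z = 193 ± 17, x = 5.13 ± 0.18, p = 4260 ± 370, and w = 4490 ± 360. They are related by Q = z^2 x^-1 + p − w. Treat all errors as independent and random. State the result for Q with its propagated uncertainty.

7030 ± 1400

Let h = z^2·x^-1 = 7260. δh/h = √((2·δz/z)² + (-1·δx/x)²) = √(0.0310 + 0.00123) = 0.180, so δh = 1300.
Q = h + p − w: δQ = √(δh² + δp² + δw²) = √(1.7e+06 + 1.37e+05 + 1.3e+05) = 1400
Q = 7030.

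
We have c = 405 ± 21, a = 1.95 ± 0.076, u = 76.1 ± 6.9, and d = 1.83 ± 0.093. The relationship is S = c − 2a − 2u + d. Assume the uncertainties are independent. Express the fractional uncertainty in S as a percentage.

Absolute uncertainties add in quadrature for a linear combination:
  (δc)² = 441;  (2·δa)² = 0.0231;  (2·δu)² = 190;  (δd)² = 0.00865
δS = √(631) = 25.1
S = 251, so δS/S = 25.1/251 = 0.100.

10.0%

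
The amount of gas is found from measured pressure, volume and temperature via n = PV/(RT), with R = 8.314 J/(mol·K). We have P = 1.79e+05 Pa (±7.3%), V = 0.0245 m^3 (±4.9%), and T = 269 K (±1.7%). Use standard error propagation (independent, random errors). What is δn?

For a monomial n ∝ P, V, T^-1, fractional errors add in quadrature:
  (1·δP/P)² = (1×0.0730)² = 0.00533;  (1·δV/V)² = (1×0.0490)² = 0.00240;  (-1·δT/T)² = (-1×0.0170)² = 0.000289
δn/n = √(0.00802) = 0.0895
n = 1.96 mol, so δn = 0.0895 × 1.96 = 0.176 mol.

0.176 mol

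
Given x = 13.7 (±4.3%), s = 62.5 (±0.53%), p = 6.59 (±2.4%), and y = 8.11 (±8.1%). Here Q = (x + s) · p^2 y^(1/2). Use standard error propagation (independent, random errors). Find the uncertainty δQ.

598

Let u = x + s = 76.2. δu = √(δx² + δs²) = √(0.347 + 0.110) = 0.676, so δu/u = 0.00887.
Q is then a monomial in u, p, y:
δQ/Q = √((δu/u)² + (2·δp/p)² + (½·δy/y)²) = √(7.87e-05 + 0.00230 + 0.00164) = 0.0634
Q = 9420, so δQ = 0.0634 × 9420 = 598.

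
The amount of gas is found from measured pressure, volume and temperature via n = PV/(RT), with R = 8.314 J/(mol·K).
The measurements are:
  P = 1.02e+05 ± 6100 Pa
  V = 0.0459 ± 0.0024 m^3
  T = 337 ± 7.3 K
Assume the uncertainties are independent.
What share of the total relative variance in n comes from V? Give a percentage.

40.3%

(δn/n)² = (1·δP/P)² + (1·δV/V)² + (-1·δT/T)²
  P term: (1×0.0598)² = 0.00358
  V term: (1×0.0523)² = 0.00273
  T term: (-1×0.0217)² = 0.000469
Total = 0.00678. Share from V = 0.00273/0.00678 = 0.403.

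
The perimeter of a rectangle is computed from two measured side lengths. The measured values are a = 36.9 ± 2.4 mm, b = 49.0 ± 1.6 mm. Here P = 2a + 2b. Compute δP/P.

0.0336

Each term contributes (cᵢ δxᵢ)² to (δP)²:
  (2·δa)² = 23.0;  (2·δb)² = 10.2
δP = √(33.3) = 5.77 mm
P = 172 mm, so δP/P = 5.77/172 = 0.0336.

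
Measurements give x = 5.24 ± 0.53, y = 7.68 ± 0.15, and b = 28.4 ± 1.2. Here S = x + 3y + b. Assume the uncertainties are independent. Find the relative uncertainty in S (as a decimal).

0.0245

Sums and differences: (δS)² = Σ (cᵢ δxᵢ)².
  (δx)² = 0.281;  (3·δy)² = 0.202;  (δb)² = 1.44
δS = √(1.92) = 1.39
S = 56.7, so δS/S = 1.39/56.7 = 0.0245.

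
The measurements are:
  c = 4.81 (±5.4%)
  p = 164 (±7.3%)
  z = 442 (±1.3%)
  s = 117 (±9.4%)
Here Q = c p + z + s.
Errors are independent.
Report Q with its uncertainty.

Let w = c·p = 789. δw/w = √((1·δc/c)² + (1·δp/p)²) = √(0.00292 + 0.00533) = 0.0908, so δw = 71.6.
Q = w + z + s: δQ = √(δw² + δz² + δs²) = √(5130 + 33.0 + 121) = 72.7
Q = 1350.

1350 ± 72.7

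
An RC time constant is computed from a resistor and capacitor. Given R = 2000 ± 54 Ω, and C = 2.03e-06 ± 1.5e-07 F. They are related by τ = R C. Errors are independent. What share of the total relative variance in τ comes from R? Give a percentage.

(δτ/τ)² = (1·δR/R)² + (1·δC/C)²
  R term: (1×0.0270)² = 0.000729
  C term: (1×0.0739)² = 0.00546
Total = 0.00619. Share from R = 0.000729/0.00619 = 0.118.

11.8%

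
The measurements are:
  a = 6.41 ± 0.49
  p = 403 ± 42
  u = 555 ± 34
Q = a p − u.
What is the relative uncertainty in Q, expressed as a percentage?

16.5%

Let w = a·p = 2580. δw/w = √((1·δa/a)² + (1·δp/p)²) = √(0.00584 + 0.0109) = 0.129, so δw = 334.
Q = w − u: δQ = √(δw² + δu²) = √(1.11e+05 + 1160) = 336
Q = 2030, so δQ/Q = 336/2030 = 0.165.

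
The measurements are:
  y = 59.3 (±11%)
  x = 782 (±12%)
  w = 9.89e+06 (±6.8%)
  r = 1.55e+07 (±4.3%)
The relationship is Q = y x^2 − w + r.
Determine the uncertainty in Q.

Let p = y·x^2 = 3.63e+07. δp/p = √((1·δy/y)² + (2·δx/x)²) = √(0.0121 + 0.0576) = 0.264, so δp = 9.57e+06.
Q = p − w + r: δQ = √(δp² + δw² + δr²) = √(9.17e+13 + 4.52e+11 + 4.44e+11) = 9.62e+06

9.62e+06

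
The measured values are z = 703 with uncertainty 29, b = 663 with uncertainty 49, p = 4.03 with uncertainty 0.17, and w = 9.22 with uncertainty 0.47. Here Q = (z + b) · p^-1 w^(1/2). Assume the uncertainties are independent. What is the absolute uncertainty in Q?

66.4

Let u = z + b = 1370. δu = √(δz² + δb²) = √(841 + 2400) = 56.9, so δu/u = 0.0417.
Q is then a monomial in u, p, w:
δQ/Q = √((δu/u)² + (-1·δp/p)² + (½·δw/w)²) = √(0.00174 + 0.00178 + 0.000650) = 0.0645
Q = 1030, so δQ = 0.0645 × 1030 = 66.4.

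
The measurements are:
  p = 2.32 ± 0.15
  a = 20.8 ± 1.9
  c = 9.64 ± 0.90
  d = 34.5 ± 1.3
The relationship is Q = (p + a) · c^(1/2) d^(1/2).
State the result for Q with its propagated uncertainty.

Let u = p + a = 23.1. δu = √(δp² + δa²) = √(0.0225 + 3.61) = 1.91, so δu/u = 0.0824.
Q is then a monomial in u, c, d:
δQ/Q = √((δu/u)² + (½·δc/c)² + (½·δd/d)²) = √(0.00680 + 0.00218 + 0.000355) = 0.0966
Q = 422, so δQ = 0.0966 × 422 = 40.7.

422 ± 40.7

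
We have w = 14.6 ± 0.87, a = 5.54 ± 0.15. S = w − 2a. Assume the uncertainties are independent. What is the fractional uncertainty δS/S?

Sums and differences: (δS)² = Σ (cᵢ δxᵢ)².
  (δw)² = 0.757;  (2·δa)² = 0.0900
δS = √(0.847) = 0.920
S = 3.52, so δS/S = 0.920/3.52 = 0.261.

0.261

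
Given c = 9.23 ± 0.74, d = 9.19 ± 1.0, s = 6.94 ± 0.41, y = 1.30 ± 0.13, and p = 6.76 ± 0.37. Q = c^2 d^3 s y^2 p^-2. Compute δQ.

7350

Products/powers → add relative errors in quadrature, weighted by exponent:
  (2·δc/c)² = (2×0.0802)² = 0.0257;  (3·δd/d)² = (3×0.109)² = 0.107;  (1·δs/s)² = (1×0.0591)² = 0.00349;  (2·δy/y)² = (2×0.100)² = 0.0400;  (-2·δp/p)² = (-2×0.0547)² = 0.0120
δQ/Q = √(0.188) = 0.433
Q = 17000, so δQ = 0.433 × 17000 = 7350.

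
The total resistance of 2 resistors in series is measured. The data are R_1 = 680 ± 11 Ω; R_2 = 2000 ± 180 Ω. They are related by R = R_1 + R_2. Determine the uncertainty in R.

180 Ω

Absolute uncertainties add in quadrature for a linear combination:
  (δR_1)² = 121;  (δR_2)² = 32400
δR = √(32500) = 180 Ω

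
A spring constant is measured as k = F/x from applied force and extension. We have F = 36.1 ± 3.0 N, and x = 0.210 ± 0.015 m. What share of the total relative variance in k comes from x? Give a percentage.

42.5%

(δk/k)² = (1·δF/F)² + (-1·δx/x)²
  F term: (1×0.0831)² = 0.00691
  x term: (-1×0.0714)² = 0.00510
Total = 0.0120. Share from x = 0.00510/0.0120 = 0.425.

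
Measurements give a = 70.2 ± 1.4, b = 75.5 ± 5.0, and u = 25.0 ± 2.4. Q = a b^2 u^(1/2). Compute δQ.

2.85e+05

Products/powers → add relative errors in quadrature, weighted by exponent:
  (1·δa/a)² = (1×0.0199)² = 0.000398;  (2·δb/b)² = (2×0.0662)² = 0.0175;  (½·δu/u)² = (0.5×0.0960)² = 0.00230
δQ/Q = √(0.0202) = 0.142
Q = 2e+06, so δQ = 0.142 × 2e+06 = 2.85e+05.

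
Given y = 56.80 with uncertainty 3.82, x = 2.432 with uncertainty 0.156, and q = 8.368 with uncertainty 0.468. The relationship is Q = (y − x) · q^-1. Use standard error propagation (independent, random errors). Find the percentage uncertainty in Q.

Let u = y − x = 54.37. δu = √(δy² + δx²) = √(14.6 + 0.0243) = 3.82, so δu/u = 0.0703.
Q is then a monomial in u, q:
δQ/Q = √((δu/u)² + (-1·δq/q)²) = √(0.00494 + 0.00313) = 0.0898

8.98%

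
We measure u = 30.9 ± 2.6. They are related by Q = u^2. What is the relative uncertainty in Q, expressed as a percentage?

16.8%

Products/powers → add relative errors in quadrature, weighted by exponent:
  (2·δu/u)² = (2×0.0841)² = 0.0283
δQ/Q = √(0.0283) = 0.168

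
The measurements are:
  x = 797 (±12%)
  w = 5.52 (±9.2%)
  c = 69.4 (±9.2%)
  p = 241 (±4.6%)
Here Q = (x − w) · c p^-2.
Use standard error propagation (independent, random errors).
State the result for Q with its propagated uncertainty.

0.946 ± 0.168

Let u = x − w = 791. δu = √(δx² + δw²) = √(9150 + 0.258) = 95.6, so δu/u = 0.121.
Q is then a monomial in u, c, p:
δQ/Q = √((δu/u)² + (1·δc/c)² + (-2·δp/p)²) = √(0.0146 + 0.00846 + 0.00846) = 0.178
Q = 0.946, so δQ = 0.178 × 0.946 = 0.168.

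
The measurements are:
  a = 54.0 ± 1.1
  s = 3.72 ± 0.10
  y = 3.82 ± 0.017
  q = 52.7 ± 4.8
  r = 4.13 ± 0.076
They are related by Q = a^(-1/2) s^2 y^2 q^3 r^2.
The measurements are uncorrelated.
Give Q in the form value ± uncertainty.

(6.86 ± 1.93) × 10^7

For a monomial Q ∝ a^(-1/2), s^2, y^2, q^3, r^2, fractional errors add in quadrature:
  (−½·δa/a)² = (-0.5×0.0204)² = 0.000104;  (2·δs/s)² = (2×0.0269)² = 0.00289;  (2·δy/y)² = (2×0.00445)² = 7.92e-05;  (3·δq/q)² = (3×0.0911)² = 0.0747;  (2·δr/r)² = (2×0.0184)² = 0.00135
δQ/Q = √(0.0791) = 0.281
Q = 6.86e+07, so δQ = 0.281 × 6.86e+07 = 1.93e+07.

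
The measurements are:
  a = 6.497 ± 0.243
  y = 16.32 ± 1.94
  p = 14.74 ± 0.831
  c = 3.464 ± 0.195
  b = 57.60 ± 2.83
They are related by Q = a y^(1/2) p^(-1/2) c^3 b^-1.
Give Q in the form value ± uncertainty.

4.933 ± 0.945

Products/powers → add relative errors in quadrature, weighted by exponent:
  (1·δa/a)² = (1×0.0374)² = 0.00140;  (½·δy/y)² = (0.5×0.119)² = 0.00353;  (−½·δp/p)² = (-0.5×0.0564)² = 0.000795;  (3·δc/c)² = (3×0.0563)² = 0.0285;  (-1·δb/b)² = (-1×0.0491)² = 0.00241
δQ/Q = √(0.0367) = 0.191
Q = 4.933, so δQ = 0.191 × 4.933 = 0.945.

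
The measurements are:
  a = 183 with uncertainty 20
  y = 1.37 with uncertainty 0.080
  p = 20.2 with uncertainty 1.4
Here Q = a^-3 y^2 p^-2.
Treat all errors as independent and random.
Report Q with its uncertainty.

(7.51 ± 2.81) × 10^-10

Relative error in a monomial: (δQ/Q)² = Σ (nᵢ · δxᵢ/xᵢ)².
  (-3·δa/a)² = (-3×0.109)² = 0.107;  (2·δy/y)² = (2×0.0584)² = 0.0136;  (-2·δp/p)² = (-2×0.0693)² = 0.0192
δQ/Q = √(0.140) = 0.375
Q = 7.51e-10, so δQ = 0.375 × 7.51e-10 = 2.81e-10.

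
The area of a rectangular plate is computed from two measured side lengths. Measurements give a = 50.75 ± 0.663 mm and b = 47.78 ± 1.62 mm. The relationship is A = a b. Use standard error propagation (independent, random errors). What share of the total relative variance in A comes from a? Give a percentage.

(δA/A)² = (1·δa/a)² + (1·δb/b)²
  a term: (1×0.0131)² = 0.000171
  b term: (1×0.0339)² = 0.00115
Total = 0.00132. Share from a = 0.000171/0.00132 = 0.129.

12.9%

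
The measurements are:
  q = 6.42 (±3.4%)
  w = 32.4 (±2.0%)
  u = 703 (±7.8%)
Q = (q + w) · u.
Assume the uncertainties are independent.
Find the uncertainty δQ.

Let h = q + w = 38.8. δh = √(δq² + δw²) = √(0.0476 + 0.420) = 0.684, so δh/h = 0.0176.
Q is then a monomial in h, u:
δQ/Q = √((δh/h)² + (1·δu/u)²) = √(0.000310 + 0.00608) = 0.0800
Q = 27300, so δQ = 0.0800 × 27300 = 2180.

2180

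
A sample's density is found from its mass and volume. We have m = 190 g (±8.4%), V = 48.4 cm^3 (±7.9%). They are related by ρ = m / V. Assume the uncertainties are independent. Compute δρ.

Relative error in a monomial: (δρ/ρ)² = Σ (nᵢ · δxᵢ/xᵢ)².
  (1·δm/m)² = (1×0.0840)² = 0.00706;  (-1·δV/V)² = (-1×0.0790)² = 0.00624
δρ/ρ = √(0.0133) = 0.115
ρ = 3.93 g/cm^3, so δρ = 0.115 × 3.93 = 0.453 g/cm^3.

0.453 g/cm^3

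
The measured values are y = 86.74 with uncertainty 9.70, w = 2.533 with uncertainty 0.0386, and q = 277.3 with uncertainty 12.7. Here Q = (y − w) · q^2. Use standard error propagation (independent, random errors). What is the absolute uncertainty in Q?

9.53e+05

Let u = y − w = 84.21. δu = √(δy² + δw²) = √(94.1 + 0.00149) = 9.70, so δu/u = 0.115.
Q is then a monomial in u, q:
δQ/Q = √((δu/u)² + (2·δq/q)²) = √(0.0133 + 0.00839) = 0.147
Q = 6.475e+06, so δQ = 0.147 × 6.475e+06 = 9.53e+05.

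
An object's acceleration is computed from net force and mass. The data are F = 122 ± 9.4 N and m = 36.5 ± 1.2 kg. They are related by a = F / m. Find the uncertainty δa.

0.280 m/s^2

For a monomial a ∝ F, m^-1, fractional errors add in quadrature:
  (1·δF/F)² = (1×0.0770)² = 0.00594;  (-1·δm/m)² = (-1×0.0329)² = 0.00108
δa/a = √(0.00702) = 0.0838
a = 3.34 m/s^2, so δa = 0.0838 × 3.34 = 0.280 m/s^2.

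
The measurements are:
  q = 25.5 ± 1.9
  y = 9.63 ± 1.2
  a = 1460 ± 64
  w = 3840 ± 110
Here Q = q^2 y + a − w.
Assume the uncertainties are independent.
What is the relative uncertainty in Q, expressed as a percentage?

Let p = q^2·y = 6260. δp/p = √((2·δq/q)² + (1·δy/y)²) = √(0.0222 + 0.0155) = 0.194, so δp = 1220.
Q = p + a − w: δQ = √(δp² + δa² + δw²) = √(1.48e+06 + 4100 + 12100) = 1220
Q = 3880, so δQ/Q = 1220/3880 = 0.315.

31.5%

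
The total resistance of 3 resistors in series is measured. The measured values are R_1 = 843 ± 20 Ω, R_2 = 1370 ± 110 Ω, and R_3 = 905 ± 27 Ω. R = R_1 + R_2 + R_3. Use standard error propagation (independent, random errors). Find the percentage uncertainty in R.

3.69%

Sums and differences: (δR)² = Σ (cᵢ δxᵢ)².
  (δR_1)² = 400;  (δR_2)² = 12100;  (δR_3)² = 729
δR = √(13200) = 115 Ω
R = 3120 Ω, so δR/R = 115/3120 = 0.0369.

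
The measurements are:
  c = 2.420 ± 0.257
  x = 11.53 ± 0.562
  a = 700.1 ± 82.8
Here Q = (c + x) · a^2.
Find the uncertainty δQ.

Let u = c + x = 13.95. δu = √(δc² + δx²) = √(0.0660 + 0.316) = 0.618, so δu/u = 0.0443.
Q is then a monomial in u, a:
δQ/Q = √((δu/u)² + (2·δa/a)²) = √(0.00196 + 0.0560) = 0.241
Q = 6.837e+06, so δQ = 0.241 × 6.837e+06 = 1.65e+06.

1.65e+06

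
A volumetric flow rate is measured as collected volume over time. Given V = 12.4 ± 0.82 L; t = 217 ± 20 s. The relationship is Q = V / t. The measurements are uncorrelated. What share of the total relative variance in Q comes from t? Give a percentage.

(δQ/Q)² = (1·δV/V)² + (-1·δt/t)²
  V term: (1×0.0661)² = 0.00437
  t term: (-1×0.0922)² = 0.00849
Total = 0.0129. Share from t = 0.00849/0.0129 = 0.660.

66.0%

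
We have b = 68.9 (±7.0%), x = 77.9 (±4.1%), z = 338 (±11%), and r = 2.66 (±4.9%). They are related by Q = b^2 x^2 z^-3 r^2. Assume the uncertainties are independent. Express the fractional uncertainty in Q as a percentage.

Since Q is a product/quotient, work with relative uncertainties:
  (2·δb/b)² = (2×0.0700)² = 0.0196;  (2·δx/x)² = (2×0.0410)² = 0.00672;  (-3·δz/z)² = (-3×0.110)² = 0.109;  (2·δr/r)² = (2×0.0490)² = 0.00960
δQ/Q = √(0.145) = 0.381

38.1%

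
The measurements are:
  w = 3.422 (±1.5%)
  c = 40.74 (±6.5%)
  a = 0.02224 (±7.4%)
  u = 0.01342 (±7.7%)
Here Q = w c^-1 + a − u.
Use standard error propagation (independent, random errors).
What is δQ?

Let p = w·c^-1 = 0.08400. δp/p = √((1·δw/w)² + (-1·δc/c)²) = √(0.000225 + 0.00423) = 0.0667, so δp = 0.00560.
Q = p + a − u: δQ = √(δp² + δa² + δu²) = √(3.14e-05 + 2.71e-06 + 1.07e-06) = 0.00593

0.00593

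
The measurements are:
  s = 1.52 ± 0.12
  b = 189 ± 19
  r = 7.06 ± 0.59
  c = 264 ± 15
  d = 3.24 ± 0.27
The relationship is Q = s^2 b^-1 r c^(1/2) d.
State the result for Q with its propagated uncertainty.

For a monomial Q ∝ s^2, b^-1, r, c^(1/2), d, fractional errors add in quadrature:
  (2·δs/s)² = (2×0.0789)² = 0.0249;  (-1·δb/b)² = (-1×0.101)² = 0.0101;  (1·δr/r)² = (1×0.0836)² = 0.00698;  (½·δc/c)² = (0.5×0.0568)² = 0.000807;  (1·δd/d)² = (1×0.0833)² = 0.00694
δQ/Q = √(0.0498) = 0.223
Q = 4.54, so δQ = 0.223 × 4.54 = 1.01.

4.54 ± 1.01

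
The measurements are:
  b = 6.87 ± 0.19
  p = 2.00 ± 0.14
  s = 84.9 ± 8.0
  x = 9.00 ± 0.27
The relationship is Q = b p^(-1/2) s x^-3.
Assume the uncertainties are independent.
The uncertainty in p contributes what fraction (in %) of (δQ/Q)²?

(δQ/Q)² = (1·δb/b)² + (−½·δp/p)² + (1·δs/s)² + (-3·δx/x)²
  b term: (1×0.0277)² = 0.000765
  p term: (-0.5×0.0700)² = 0.00123
  s term: (1×0.0942)² = 0.00888
  x term: (-3×0.0300)² = 0.00810
Total = 0.0190. Share from p = 0.00123/0.0190 = 0.0646.

6.46%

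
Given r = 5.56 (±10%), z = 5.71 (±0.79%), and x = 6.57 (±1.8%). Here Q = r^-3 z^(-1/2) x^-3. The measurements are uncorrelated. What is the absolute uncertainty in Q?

Products/powers → add relative errors in quadrature, weighted by exponent:
  (-3·δr/r)² = (-3×0.100)² = 0.0900;  (−½·δz/z)² = (-0.5×0.00790)² = 1.56e-05;  (-3·δx/x)² = (-3×0.0180)² = 0.00292
δQ/Q = √(0.0929) = 0.305
Q = 8.59e-06, so δQ = 0.305 × 8.59e-06 = 2.62e-06.

2.62e-06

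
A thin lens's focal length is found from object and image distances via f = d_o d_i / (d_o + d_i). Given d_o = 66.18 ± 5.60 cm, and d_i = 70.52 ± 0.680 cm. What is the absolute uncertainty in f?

∂f/∂d_o = (d_i/(d_o+d_i))² = 0.266;  ∂f/∂d_i = (d_o/(d_o+d_i))² = 0.234
δf = √((∂f/∂d_o · δd_o)² + (∂f/∂d_i · δd_i)²) = √(2.22 + 0.0254) = 1.50 cm

1.50 cm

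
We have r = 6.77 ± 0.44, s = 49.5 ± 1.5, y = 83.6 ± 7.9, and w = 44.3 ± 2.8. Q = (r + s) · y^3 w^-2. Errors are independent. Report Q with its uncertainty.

16800 ± 5220

Let u = r + s = 56.3. δu = √(δr² + δs²) = √(0.194 + 2.25) = 1.56, so δu/u = 0.0278.
Q is then a monomial in u, y, w:
δQ/Q = √((δu/u)² + (3·δy/y)² + (-2·δw/w)²) = √(0.000772 + 0.0804 + 0.0160) = 0.312
Q = 16800, so δQ = 0.312 × 16800 = 5220.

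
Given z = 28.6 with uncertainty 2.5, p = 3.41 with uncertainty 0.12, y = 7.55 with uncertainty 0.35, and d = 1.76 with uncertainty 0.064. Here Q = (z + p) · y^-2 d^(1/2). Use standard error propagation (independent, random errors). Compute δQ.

Let u = z + p = 32.0. δu = √(δz² + δp²) = √(6.25 + 0.0144) = 2.50, so δu/u = 0.0782.
Q is then a monomial in u, y, d:
δQ/Q = √((δu/u)² + (-2·δy/y)² + (½·δd/d)²) = √(0.00611 + 0.00860 + 0.000331) = 0.123
Q = 0.745, so δQ = 0.123 × 0.745 = 0.0914.

0.0914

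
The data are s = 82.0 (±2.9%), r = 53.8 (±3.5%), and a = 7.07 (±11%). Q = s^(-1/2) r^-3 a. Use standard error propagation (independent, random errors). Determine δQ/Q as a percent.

Q is a product of powers, so relative uncertainties combine in quadrature:
  (−½·δs/s)² = (-0.5×0.0290)² = 0.000210;  (-3·δr/r)² = (-3×0.0350)² = 0.0110;  (1·δa/a)² = (1×0.110)² = 0.0121
δQ/Q = √(0.0233) = 0.153

15.3%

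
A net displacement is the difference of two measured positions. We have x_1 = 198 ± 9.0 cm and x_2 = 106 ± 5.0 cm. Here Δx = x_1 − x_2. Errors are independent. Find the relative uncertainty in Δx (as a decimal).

Δx is a linear combination, so absolute uncertainties add in quadrature:
  (δx_1)² = 81.0;  (δx_2)² = 25.0
δΔx = √(106) = 10.3 cm
Δx = 92.0 cm, so δΔx/Δx = 10.3/92.0 = 0.112.

0.112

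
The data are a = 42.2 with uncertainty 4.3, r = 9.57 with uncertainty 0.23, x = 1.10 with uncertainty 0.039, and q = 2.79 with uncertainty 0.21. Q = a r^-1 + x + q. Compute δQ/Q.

Let p = a·r^-1 = 4.41. δp/p = √((1·δa/a)² + (-1·δr/r)²) = √(0.0104 + 0.000578) = 0.105, so δp = 0.462.
Q = p + x + q: δQ = √(δp² + δx² + δq²) = √(0.213 + 0.00152 + 0.0441) = 0.509
Q = 8.30, so δQ/Q = 0.509/8.30 = 0.0613.

0.0613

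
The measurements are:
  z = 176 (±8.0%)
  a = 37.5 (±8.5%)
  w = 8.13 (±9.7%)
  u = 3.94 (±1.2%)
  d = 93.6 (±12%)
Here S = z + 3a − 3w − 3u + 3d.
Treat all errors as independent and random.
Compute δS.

37.8

S is a linear combination, so absolute uncertainties add in quadrature:
  (δz)² = 198;  (3·δa)² = 91.4;  (3·δw)² = 5.60;  (3·δu)² = 0.0201;  (3·δd)² = 1140
δS = √(1430) = 37.8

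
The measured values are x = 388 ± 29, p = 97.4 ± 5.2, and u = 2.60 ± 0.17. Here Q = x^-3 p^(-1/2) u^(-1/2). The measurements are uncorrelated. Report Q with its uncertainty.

For a monomial Q ∝ x^-3, p^(-1/2), u^(-1/2), fractional errors add in quadrature:
  (-3·δx/x)² = (-3×0.0747)² = 0.0503;  (−½·δp/p)² = (-0.5×0.0534)² = 0.000713;  (−½·δu/u)² = (-0.5×0.0654)² = 0.00107
δQ/Q = √(0.0521) = 0.228
Q = 1.08e-09, so δQ = 0.228 × 1.08e-09 = 2.45e-10.

(1.08 ± 0.245) × 10^-9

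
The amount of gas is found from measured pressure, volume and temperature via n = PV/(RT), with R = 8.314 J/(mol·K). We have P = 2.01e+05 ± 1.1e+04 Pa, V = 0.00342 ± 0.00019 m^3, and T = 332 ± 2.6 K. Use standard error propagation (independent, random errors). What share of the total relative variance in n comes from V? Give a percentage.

(δn/n)² = (1·δP/P)² + (1·δV/V)² + (-1·δT/T)²
  P term: (1×0.0547)² = 0.00299
  V term: (1×0.0556)² = 0.00309
  T term: (-1×0.00783)² = 6.13e-05
Total = 0.00614. Share from V = 0.00309/0.00614 = 0.502.

50.2%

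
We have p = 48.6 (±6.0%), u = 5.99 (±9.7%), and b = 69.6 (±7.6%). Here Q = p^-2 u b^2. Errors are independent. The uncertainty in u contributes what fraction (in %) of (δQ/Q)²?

(δQ/Q)² = (-2·δp/p)² + (1·δu/u)² + (2·δb/b)²
  p term: (-2×0.0600)² = 0.0144
  u term: (1×0.0970)² = 0.00941
  b term: (2×0.0760)² = 0.0231
Total = 0.0469. Share from u = 0.00941/0.0469 = 0.201.

20.1%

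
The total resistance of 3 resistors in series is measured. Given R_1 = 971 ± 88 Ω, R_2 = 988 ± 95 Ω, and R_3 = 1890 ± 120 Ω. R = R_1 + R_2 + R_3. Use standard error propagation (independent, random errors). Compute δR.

177 Ω

Absolute uncertainties add in quadrature for a linear combination:
  (δR_1)² = 7740;  (δR_2)² = 9020;  (δR_3)² = 14400
δR = √(31200) = 177 Ω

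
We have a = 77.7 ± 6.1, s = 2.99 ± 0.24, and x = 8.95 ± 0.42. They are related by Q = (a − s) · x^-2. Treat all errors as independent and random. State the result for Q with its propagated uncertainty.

0.933 ± 0.116

Let u = a − s = 74.7. δu = √(δa² + δs²) = √(37.2 + 0.0576) = 6.10, so δu/u = 0.0817.
Q is then a monomial in u, x:
δQ/Q = √((δu/u)² + (-2·δx/x)²) = √(0.00668 + 0.00881) = 0.124
Q = 0.933, so δQ = 0.124 × 0.933 = 0.116.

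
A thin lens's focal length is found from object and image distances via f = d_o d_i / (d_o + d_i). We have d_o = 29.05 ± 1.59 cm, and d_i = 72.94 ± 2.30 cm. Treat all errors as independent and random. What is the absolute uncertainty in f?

∂f/∂d_o = (d_i/(d_o+d_i))² = 0.511;  ∂f/∂d_i = (d_o/(d_o+d_i))² = 0.0811
δf = √((∂f/∂d_o · δd_o)² + (∂f/∂d_i · δd_i)²) = √(0.661 + 0.0348) = 0.834 cm

0.834 cm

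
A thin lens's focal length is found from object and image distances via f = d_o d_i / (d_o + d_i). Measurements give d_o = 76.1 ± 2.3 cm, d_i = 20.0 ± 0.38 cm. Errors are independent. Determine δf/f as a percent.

1.63%

∂f/∂d_o = (d_i/(d_o+d_i))² = 0.0433;  ∂f/∂d_i = (d_o/(d_o+d_i))² = 0.627
δf = √((∂f/∂d_o · δd_o)² + (∂f/∂d_i · δd_i)²) = √(0.00992 + 0.0568) = 0.258 cm
f = 15.8 cm, so δf/f = 0.258/15.8 = 0.0163.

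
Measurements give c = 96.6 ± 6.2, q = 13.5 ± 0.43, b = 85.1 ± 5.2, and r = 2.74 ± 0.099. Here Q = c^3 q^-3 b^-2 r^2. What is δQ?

Each factor contributes (exponent × relative error)² to (δQ/Q)²:
  (3·δc/c)² = (3×0.0642)² = 0.0371;  (-3·δq/q)² = (-3×0.0319)² = 0.00913;  (-2·δb/b)² = (-2×0.0611)² = 0.0149;  (2·δr/r)² = (2×0.0361)² = 0.00522
δQ/Q = √(0.0664) = 0.258
Q = 0.380, so δQ = 0.258 × 0.380 = 0.0978.

0.0978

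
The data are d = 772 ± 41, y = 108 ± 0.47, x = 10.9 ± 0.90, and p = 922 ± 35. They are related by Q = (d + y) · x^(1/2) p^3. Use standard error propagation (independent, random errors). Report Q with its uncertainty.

Let u = d + y = 880. δu = √(δd² + δy²) = √(1680 + 0.221) = 41.0, so δu/u = 0.0466.
Q is then a monomial in u, x, p:
δQ/Q = √((δu/u)² + (½·δx/x)² + (3·δp/p)²) = √(0.00217 + 0.00170 + 0.0130) = 0.130
Q = 2.28e+12, so δQ = 0.130 × 2.28e+12 = 2.96e+11.

(2.28 ± 0.296) × 10^12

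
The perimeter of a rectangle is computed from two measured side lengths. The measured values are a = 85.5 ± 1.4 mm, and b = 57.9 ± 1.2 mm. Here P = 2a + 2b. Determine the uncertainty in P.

Sums and differences: (δP)² = Σ (cᵢ δxᵢ)².
  (2·δa)² = 7.84;  (2·δb)² = 5.76
δP = √(13.6) = 3.69 mm

3.69 mm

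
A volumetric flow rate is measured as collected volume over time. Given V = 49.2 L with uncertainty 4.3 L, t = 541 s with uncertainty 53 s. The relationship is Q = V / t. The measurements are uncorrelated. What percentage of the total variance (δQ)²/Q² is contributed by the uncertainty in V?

44.3%

(δQ/Q)² = (1·δV/V)² + (-1·δt/t)²
  V term: (1×0.0874)² = 0.00764
  t term: (-1×0.0980)² = 0.00960
Total = 0.0172. Share from V = 0.00764/0.0172 = 0.443.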